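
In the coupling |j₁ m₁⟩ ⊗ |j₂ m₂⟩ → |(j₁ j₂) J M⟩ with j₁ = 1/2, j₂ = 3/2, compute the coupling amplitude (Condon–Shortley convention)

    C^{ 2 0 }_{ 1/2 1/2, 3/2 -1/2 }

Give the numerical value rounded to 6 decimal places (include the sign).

+0.707107  (= +√(1/2))

√[5·0!1!3!/5! · 1!0!1!2!2!2!] = √(2)
  +(−1)^0/∏(0,0,0,1,1,2)! = 1/2  (running 1/2)
⟨..|..⟩ = √(2)·(1/2) = +0.707107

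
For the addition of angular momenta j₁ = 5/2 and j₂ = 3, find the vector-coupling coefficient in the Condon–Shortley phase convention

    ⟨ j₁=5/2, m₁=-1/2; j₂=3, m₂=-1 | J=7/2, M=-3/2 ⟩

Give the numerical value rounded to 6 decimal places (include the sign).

-0.487950

triangle: 2!*3!*4!/10! = 288/3628800
(j±m)!: 2!*3!*2!*4!*2!*5! = 138240
prefactor² = (2J+1)*Δ*N² = 3072/35
  k=0: +1/(0!*2!*3!*2!*0!*2!) = 1/48
  k=1: −1/(1!*1!*2!*1!*1!*3!) = -1/12
  k=2: +1/(2!*0!*1!*0!*2!*4!) = 1/96
Σ = -5/96  ⇒  CG² = 3072/35*(-5/96)² = 5/21
CG = −√(5/21) = -0.487950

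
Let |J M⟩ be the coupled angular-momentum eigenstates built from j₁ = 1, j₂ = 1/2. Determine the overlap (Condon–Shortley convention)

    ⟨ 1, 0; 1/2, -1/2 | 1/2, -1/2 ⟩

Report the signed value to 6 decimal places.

√[2·1!1!0!/3! · 1!1!0!1!0!1!] = √(1/3)
  +(−1)^0/∏(0,1,1,0,0,0)! = 1  (running 1)
⟨..|..⟩ = √(1/3)·(1) = +0.577350

+√(1/3) = +0.577350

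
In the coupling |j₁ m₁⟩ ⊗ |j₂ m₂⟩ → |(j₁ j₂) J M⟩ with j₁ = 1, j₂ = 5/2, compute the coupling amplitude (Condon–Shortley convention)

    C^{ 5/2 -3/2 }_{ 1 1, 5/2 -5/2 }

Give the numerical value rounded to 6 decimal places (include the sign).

triangle: 1!·1!·4!/7! = 24/5040
(j±m)!: 2!·0!·0!·5!·1!·4! = 5760
prefactor² = (2J+1)·Δ·N² = 1152/7
  k=0: +1/(0!·1!·0!·0!·1!·4!) = 1/24
Σ = 1/24  ⇒  CG² = 1152/7·1/24² = 2/7
CG = +√(2/7) = +0.534522

+√(2/7) ≈ +0.534522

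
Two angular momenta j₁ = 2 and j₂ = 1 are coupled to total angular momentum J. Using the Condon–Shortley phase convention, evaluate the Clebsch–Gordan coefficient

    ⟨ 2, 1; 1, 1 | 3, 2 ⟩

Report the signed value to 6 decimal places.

+√(2/3) ≈ +0.816497

j₁+j₂−J=0  J+j₁−j₂=4  J−j₁+j₂=2  j₁+j₂+J+1=7
(j₁±m₁, j₂±m₂, J±M) = (3,1,2,0,5,1)
P² = 96
sum k=0..0:
  [0] +1/12 = 1/12
S = 1/12
C² = P²·S² = 2/3 ; C = +0.816497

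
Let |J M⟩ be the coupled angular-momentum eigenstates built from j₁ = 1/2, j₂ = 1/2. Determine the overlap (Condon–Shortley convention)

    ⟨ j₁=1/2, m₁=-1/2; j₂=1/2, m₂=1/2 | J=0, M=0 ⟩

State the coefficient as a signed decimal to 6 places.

−√(1/2) = -0.707107

√[1·1!0!0!/2! · 0!1!1!0!0!0!] = √(1/2)
  +(−1)^1/∏(1,0,0,0,0,0)! = -1  (running -1)
⟨..|..⟩ = √(1/2)·(-1) = -0.707107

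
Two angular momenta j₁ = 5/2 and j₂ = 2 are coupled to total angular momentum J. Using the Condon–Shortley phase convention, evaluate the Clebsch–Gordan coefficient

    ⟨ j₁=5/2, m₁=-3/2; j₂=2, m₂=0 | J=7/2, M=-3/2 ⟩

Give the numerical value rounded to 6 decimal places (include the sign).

√[8·1!4!3!/9! · 1!4!2!2!2!5!] = √(512/7)
  +(−1)^0/∏(0,1,4,2,0,1)! = 1/48  (running 1/48)
  +(−1)^1/∏(1,0,3,1,1,2)! = -1/12  (running -1/16)
⟨..|..⟩ = √(512/7)·(-1/16) = -0.534522

-0.534522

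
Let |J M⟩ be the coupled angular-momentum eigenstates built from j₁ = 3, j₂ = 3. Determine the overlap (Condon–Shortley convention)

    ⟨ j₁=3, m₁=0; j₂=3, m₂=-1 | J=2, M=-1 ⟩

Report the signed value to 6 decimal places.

+√(1/42) = +0.154303

√[5·4!2!2!/9! · 3!3!2!4!1!3!] = √(96/7)
  +(−1)^1/∏(1,3,2,1,0,1)! = -1/12  (running -1/12)
  +(−1)^2/∏(2,2,1,0,1,2)! = 1/8  (running 1/24)
⟨..|..⟩ = √(96/7)·(1/24) = +0.154303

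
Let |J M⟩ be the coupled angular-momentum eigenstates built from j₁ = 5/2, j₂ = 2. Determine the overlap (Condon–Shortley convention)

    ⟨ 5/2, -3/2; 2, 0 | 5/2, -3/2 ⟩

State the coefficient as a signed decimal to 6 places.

-0.119523  (= −√(1/70))

√[6·2!3!2!/8! · 1!4!2!2!1!4!] = √(288/35)
  +(−1)^1/∏(1,1,3,1,0,1)! = -1/6  (running -1/6)
  +(−1)^2/∏(2,0,2,0,1,2)! = 1/8  (running -1/24)
⟨..|..⟩ = √(288/35)·(-1/24) = -0.119523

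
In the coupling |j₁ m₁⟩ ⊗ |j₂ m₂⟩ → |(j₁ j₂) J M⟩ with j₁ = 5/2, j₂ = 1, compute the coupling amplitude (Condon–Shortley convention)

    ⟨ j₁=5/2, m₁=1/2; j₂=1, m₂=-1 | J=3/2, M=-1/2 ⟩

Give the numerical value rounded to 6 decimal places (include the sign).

j₁+j₂−J=2  J+j₁−j₂=3  J−j₁+j₂=0  j₁+j₂+J+1=6
(j₁±m₁, j₂±m₂, J±M) = (3,2,0,2,1,2)
P² = 16/5
sum k=0..0:
  [0] +1/4 = 1/4
S = 1/4
C² = P²·S² = 1/5 ; C = +0.447214

+0.447214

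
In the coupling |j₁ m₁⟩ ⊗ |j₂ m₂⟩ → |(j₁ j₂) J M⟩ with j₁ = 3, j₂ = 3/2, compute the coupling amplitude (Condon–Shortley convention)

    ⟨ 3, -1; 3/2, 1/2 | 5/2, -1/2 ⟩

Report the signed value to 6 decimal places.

−√(1/70) ≈ -0.119523

√[6·2!4!1!/8! · 2!4!2!1!2!3!] = √(288/35)
  +(−1)^1/∏(1,1,3,1,1,0)! = -1/6  (running -1/6)
  +(−1)^2/∏(2,0,2,0,2,1)! = 1/8  (running -1/24)
⟨..|..⟩ = √(288/35)·(-1/24) = -0.119523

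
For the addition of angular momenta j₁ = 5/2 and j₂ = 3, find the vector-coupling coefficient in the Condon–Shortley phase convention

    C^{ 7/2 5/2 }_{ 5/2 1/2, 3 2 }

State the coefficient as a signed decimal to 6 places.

-0.178174  (= −√(2/63))

triangle: 2!·3!·4!/10! = 288/3628800
(j±m)!: 3!·2!·5!·1!·6!·1! = 1036800
prefactor² = (2J+1)·Δ·N² = 4608/7
  k=1: −1/(1!·1!·1!·4!·2!·0!) = -1/48
  k=2: +1/(2!·0!·0!·3!·3!·1!) = 1/72
Σ = -1/144  ⇒  CG² = 4608/7·(-1/144)² = 2/63
CG = −√(2/63) = -0.178174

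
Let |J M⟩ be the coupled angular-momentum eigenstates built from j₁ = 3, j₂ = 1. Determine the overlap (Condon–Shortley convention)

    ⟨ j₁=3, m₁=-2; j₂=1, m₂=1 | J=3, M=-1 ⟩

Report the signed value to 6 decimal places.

-0.645497  (= −√(5/12))

j₁+j₂−J=1  J+j₁−j₂=5  J−j₁+j₂=1  j₁+j₂+J+1=8
(j₁±m₁, j₂±m₂, J±M) = (1,5,2,0,2,4)
P² = 240
sum k=1..1:
  [1] −1/24 = -1/24
S = -1/24
C² = P²·S² = 5/12 ; C = -0.645497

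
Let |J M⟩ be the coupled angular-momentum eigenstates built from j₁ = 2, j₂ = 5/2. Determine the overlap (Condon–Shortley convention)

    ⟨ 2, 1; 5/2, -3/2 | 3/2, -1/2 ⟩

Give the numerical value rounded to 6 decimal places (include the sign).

triangle: 3!×1!×2!/7! = 12/5040
(j±m)!: 3!×1!×1!×4!×1!×2! = 288
prefactor² = (2J+1)×Δ×N² = 96/35
  k=0: +1/(0!×3!×1!×1!×0!×1!) = 1/6
  k=1: −1/(1!×2!×0!×0!×1!×2!) = -1/4
Σ = -1/12  ⇒  CG² = 96/35×(-1/12)² = 2/105
CG = −√(2/105) = -0.138013

−√(2/105) ≈ -0.138013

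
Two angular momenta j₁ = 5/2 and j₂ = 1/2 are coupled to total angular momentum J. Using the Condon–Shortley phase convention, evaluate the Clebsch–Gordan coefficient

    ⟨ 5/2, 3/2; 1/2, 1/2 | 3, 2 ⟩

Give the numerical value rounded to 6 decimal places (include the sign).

+0.912871

√[7·0!5!1!/7! · 4!1!1!0!5!1!] = √(480)
  +(−1)^0/∏(0,0,1,1,4,0)! = 1/24  (running 1/24)
⟨..|..⟩ = √(480)·(1/24) = +0.912871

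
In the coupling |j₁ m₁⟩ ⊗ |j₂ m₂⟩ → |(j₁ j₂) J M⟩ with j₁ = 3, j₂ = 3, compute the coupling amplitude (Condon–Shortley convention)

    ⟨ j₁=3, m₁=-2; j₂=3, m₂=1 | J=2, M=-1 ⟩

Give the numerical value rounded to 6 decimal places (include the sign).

triangle: 4!*2!*2!/9! = 96/362880
(j±m)!: 1!*5!*4!*2!*1!*3! = 34560
prefactor² = (2J+1)*Δ*N² = 320/7
  k=3: −1/(3!*1!*2!*1!*0!*1!) = -1/12
  k=4: +1/(4!*0!*1!*0!*1!*2!) = 1/48
Σ = -1/16  ⇒  CG² = 320/7*(-1/16)² = 5/28
CG = −√(5/28) = -0.422577

-0.422577  (= −√(5/28))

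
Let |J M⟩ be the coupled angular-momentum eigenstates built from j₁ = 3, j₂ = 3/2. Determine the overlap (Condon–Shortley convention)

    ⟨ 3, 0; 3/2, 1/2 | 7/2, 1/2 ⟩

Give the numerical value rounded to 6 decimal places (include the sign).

√[8·1!5!2!/9! · 3!3!2!1!4!3!] = √(384/7)
  +(−1)^0/∏(0,1,3,2,2,0)! = 1/24  (running 1/24)
  +(−1)^1/∏(1,0,2,1,3,1)! = -1/12  (running -1/24)
⟨..|..⟩ = √(384/7)·(-1/24) = -0.308607

−√(2/21) ≈ -0.308607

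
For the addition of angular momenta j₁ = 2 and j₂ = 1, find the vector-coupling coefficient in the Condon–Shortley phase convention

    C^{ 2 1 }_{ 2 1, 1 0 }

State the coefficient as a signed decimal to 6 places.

√[5·1!3!1!/6! · 3!1!1!1!3!1!] = √(3/2)
  +(−1)^0/∏(0,1,1,1,2,0)! = 1/2  (running 1/2)
  +(−1)^1/∏(1,0,0,0,3,1)! = -1/6  (running 1/3)
⟨..|..⟩ = √(3/2)·(1/3) = +0.408248

+0.408248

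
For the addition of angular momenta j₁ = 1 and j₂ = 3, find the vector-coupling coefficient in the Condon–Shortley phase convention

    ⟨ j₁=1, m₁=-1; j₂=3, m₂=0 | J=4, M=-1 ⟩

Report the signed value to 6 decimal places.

+√(5/14) ≈ +0.597614

triangle: 0!*2!*6!/9! = 1440/362880
(j±m)!: 0!*2!*3!*3!*3!*5! = 51840
prefactor² = (2J+1)*Δ*N² = 12960/7
  k=0: +1/(0!*0!*2!*3!*0!*3!) = 1/72
Σ = 1/72  ⇒  CG² = 12960/7*1/72² = 5/14
CG = +√(5/14) = +0.597614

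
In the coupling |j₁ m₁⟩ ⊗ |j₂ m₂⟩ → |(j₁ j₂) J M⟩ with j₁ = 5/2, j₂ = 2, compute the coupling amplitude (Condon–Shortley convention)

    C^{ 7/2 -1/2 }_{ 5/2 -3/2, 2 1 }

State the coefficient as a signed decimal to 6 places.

√[8·1!4!3!/9! · 1!4!3!1!3!4!] = √(2304/35)
  +(−1)^0/∏(0,1,4,3,0,0)! = 1/144  (running 1/144)
  +(−1)^1/∏(1,0,3,2,1,1)! = -1/12  (running -11/144)
⟨..|..⟩ = √(2304/35)·(-11/144) = -0.619780

−√(121/315) = -0.619780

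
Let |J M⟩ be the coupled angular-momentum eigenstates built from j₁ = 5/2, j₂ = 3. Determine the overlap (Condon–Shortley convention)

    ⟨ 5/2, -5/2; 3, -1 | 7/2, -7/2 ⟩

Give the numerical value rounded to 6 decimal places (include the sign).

√[8·2!3!4!/10! · 0!5!2!4!0!7!] = √(18432)
  +(−1)^2/∏(2,0,3,0,0,4)! = 1/288  (running 1/288)
⟨..|..⟩ = √(18432)·(1/288) = +0.471405

+0.471405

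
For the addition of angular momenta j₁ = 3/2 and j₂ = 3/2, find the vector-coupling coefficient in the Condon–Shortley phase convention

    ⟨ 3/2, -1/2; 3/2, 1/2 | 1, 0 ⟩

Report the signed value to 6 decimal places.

j₁+j₂−J=2  J+j₁−j₂=1  J−j₁+j₂=1  j₁+j₂+J+1=5
(j₁±m₁, j₂±m₂, J±M) = (1,2,2,1,1,1)
P² = 1/5
sum k=1..2:
  [1] −1/1 = -1
  [2] +1/2 = 1/2
S = -1/2
C² = P²·S² = 1/20 ; C = -0.223607

-0.223607  (= −√(1/20))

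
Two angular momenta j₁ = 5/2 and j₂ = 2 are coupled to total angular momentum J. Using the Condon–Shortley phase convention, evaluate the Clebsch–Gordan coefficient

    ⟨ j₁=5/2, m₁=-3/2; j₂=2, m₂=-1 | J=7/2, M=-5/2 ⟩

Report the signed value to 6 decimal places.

-0.125988  (= −√(1/63))

√[8·1!4!3!/9! · 1!4!1!3!1!6!] = √(2304/7)
  +(−1)^0/∏(0,1,4,1,0,2)! = 1/48  (running 1/48)
  +(−1)^1/∏(1,0,3,0,1,3)! = -1/36  (running -1/144)
⟨..|..⟩ = √(2304/7)·(-1/144) = -0.125988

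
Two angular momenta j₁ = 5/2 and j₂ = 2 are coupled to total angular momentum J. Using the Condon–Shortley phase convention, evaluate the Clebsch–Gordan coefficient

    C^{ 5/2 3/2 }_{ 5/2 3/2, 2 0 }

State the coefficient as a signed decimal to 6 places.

−√(1/70) ≈ -0.119523

j₁+j₂−J=2  J+j₁−j₂=3  J−j₁+j₂=2  j₁+j₂+J+1=8
(j₁±m₁, j₂±m₂, J±M) = (4,1,2,2,4,1)
P² = 288/35
sum k=0..1:
  [0] +1/8 = 1/8
  [1] −1/6 = -1/6
S = -1/24
C² = P²·S² = 1/70 ; C = -0.119523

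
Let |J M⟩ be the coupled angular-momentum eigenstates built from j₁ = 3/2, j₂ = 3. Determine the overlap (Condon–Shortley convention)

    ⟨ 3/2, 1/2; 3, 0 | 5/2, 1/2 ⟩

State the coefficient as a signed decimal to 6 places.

−√(6/35) = -0.414039

√[6·2!1!4!/8! · 2!1!3!3!3!2!] = √(216/35)
  +(−1)^0/∏(0,2,1,3,0,1)! = 1/12  (running 1/12)
  +(−1)^1/∏(1,1,0,2,1,2)! = -1/4  (running -1/6)
⟨..|..⟩ = √(216/35)·(-1/6) = -0.414039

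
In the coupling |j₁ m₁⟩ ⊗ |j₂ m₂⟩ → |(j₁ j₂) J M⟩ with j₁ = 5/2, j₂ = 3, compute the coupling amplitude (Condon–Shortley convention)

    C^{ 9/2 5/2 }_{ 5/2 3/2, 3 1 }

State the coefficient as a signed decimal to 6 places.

√[10·1!4!5!/11! · 4!1!4!2!7!2!] = √(92160/11)
  +(−1)^0/∏(0,1,1,4,3,1)! = 1/144  (running 1/144)
  +(−1)^1/∏(1,0,0,3,4,2)! = -1/288  (running 1/288)
⟨..|..⟩ = √(92160/11)·(1/288) = +0.317821

+√(10/99) ≈ +0.317821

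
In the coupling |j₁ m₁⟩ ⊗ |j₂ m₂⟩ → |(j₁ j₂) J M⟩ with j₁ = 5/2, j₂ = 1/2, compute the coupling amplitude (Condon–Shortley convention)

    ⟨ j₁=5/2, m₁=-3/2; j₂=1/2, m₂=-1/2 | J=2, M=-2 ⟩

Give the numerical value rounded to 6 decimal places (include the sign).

triangle: 1!*4!*0!/6! = 24/720
(j±m)!: 1!*4!*0!*1!*0!*4! = 576
prefactor² = (2J+1)*Δ*N² = 96
  k=0: +1/(0!*1!*4!*0!*0!*0!) = 1/24
Σ = 1/24  ⇒  CG² = 96*1/24² = 1/6
CG = +√(1/6) = +0.408248

+√(1/6) ≈ +0.408248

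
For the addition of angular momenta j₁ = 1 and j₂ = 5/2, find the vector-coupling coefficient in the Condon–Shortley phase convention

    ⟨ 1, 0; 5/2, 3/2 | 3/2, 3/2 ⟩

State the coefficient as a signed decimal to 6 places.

triangle: 2!·0!·3!/6! = 12/720
(j±m)!: 1!·1!·4!·1!·3!·0! = 144
prefactor² = (2J+1)·Δ·N² = 48/5
  k=1: −1/(1!·1!·0!·3!·0!·0!) = -1/6
Σ = -1/6  ⇒  CG² = 48/5·(-1/6)² = 4/15
CG = −√(4/15) = -0.516398

-0.516398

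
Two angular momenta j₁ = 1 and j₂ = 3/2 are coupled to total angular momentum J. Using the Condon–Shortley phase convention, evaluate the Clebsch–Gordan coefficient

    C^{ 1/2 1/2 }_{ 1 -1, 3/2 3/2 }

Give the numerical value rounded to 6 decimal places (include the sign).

√[2·2!0!1!/4! · 0!2!3!0!1!0!] = √(2)
  +(−1)^2/∏(2,0,0,1,0,0)! = 1/2  (running 1/2)
⟨..|..⟩ = √(2)·(1/2) = +0.707107

+0.707107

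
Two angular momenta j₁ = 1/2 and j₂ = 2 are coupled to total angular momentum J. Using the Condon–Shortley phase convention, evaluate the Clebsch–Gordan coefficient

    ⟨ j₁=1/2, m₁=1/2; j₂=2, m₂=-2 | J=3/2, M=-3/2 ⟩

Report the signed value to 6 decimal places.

triangle: 1!·0!·3!/5! = 6/120
(j±m)!: 1!·0!·0!·4!·0!·3! = 144
prefactor² = (2J+1)·Δ·N² = 144/5
  k=0: +1/(0!·1!·0!·0!·0!·3!) = 1/6
Σ = 1/6  ⇒  CG² = 144/5·1/6² = 4/5
CG = +√(4/5) = +0.894427

+√(4/5) ≈ +0.894427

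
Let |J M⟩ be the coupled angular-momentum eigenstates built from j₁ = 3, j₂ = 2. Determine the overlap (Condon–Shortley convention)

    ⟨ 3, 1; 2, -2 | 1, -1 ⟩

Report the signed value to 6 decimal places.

+0.169031

triangle: 4!*2!*0!/7! = 48/5040
(j±m)!: 4!*2!*0!*4!*0!*2! = 2304
prefactor² = (2J+1)*Δ*N² = 2304/35
  k=0: +1/(0!*4!*2!*0!*0!*0!) = 1/48
Σ = 1/48  ⇒  CG² = 2304/35*1/48² = 1/35
CG = +√(1/35) = +0.169031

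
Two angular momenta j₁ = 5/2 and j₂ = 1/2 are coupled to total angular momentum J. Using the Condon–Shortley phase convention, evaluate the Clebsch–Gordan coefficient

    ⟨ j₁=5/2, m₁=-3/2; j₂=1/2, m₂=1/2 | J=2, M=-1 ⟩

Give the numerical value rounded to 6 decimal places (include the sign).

j₁+j₂−J=1  J+j₁−j₂=4  J−j₁+j₂=0  j₁+j₂+J+1=6
(j₁±m₁, j₂±m₂, J±M) = (1,4,1,0,1,3)
P² = 24
sum k=1..1:
  [1] −1/6 = -1/6
S = -1/6
C² = P²·S² = 2/3 ; C = -0.816497

−√(2/3) = -0.816497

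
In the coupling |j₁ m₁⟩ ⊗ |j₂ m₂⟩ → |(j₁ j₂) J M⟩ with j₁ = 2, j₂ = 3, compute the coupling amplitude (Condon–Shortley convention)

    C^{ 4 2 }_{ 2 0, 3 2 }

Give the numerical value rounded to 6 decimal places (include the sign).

-0.585540  (= −√(12/35))

triangle: 1!*3!*5!/10! = 720/3628800
(j±m)!: 2!*2!*5!*1!*6!*2! = 691200
prefactor² = (2J+1)*Δ*N² = 8640/7
  k=0: +1/(0!*1!*2!*5!*1!*0!) = 1/240
  k=1: −1/(1!*0!*1!*4!*2!*1!) = -1/48
Σ = -1/60  ⇒  CG² = 8640/7*(-1/60)² = 12/35
CG = −√(12/35) = -0.585540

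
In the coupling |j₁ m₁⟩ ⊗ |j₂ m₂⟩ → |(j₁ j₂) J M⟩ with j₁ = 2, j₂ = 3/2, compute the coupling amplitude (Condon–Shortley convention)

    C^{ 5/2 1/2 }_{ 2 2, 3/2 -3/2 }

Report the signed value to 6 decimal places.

√[6·1!3!2!/7! · 4!0!0!3!3!2!] = √(864/35)
  +(−1)^0/∏(0,1,0,0,3,2)! = 1/12  (running 1/12)
⟨..|..⟩ = √(864/35)·(1/12) = +0.414039

+0.414039  (= +√(6/35))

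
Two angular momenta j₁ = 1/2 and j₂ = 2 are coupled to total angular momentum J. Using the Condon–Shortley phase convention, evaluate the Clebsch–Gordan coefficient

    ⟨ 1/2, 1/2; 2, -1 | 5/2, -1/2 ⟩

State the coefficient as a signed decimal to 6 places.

triangle: 0!×1!×4!/6! = 24/720
(j±m)!: 1!×0!×1!×3!×2!×3! = 72
prefactor² = (2J+1)×Δ×N² = 72/5
  k=0: +1/(0!×0!×0!×1!×1!×3!) = 1/6
Σ = 1/6  ⇒  CG² = 72/5×1/6² = 2/5
CG = +√(2/5) = +0.632456

+0.632456  (= +√(2/5))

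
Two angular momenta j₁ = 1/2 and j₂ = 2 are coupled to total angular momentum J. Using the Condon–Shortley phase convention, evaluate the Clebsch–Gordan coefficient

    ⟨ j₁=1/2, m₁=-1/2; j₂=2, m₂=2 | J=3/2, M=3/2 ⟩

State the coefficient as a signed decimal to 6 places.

triangle: 1!·0!·3!/5! = 6/120
(j±m)!: 0!·1!·4!·0!·3!·0! = 144
prefactor² = (2J+1)·Δ·N² = 144/5
  k=1: −1/(1!·0!·0!·3!·0!·0!) = -1/6
Σ = -1/6  ⇒  CG² = 144/5·(-1/6)² = 4/5
CG = −√(4/5) = -0.894427

-0.894427  (= −√(4/5))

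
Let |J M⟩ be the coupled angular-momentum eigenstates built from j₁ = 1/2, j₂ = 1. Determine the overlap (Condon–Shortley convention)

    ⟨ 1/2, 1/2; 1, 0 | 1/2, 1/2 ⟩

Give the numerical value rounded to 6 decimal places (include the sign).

√[2·1!0!1!/3! · 1!0!1!1!1!0!] = √(1/3)
  +(−1)^0/∏(0,1,0,1,0,0)! = 1  (running 1)
⟨..|..⟩ = √(1/3)·(1) = +0.577350

+0.577350  (= +√(1/3))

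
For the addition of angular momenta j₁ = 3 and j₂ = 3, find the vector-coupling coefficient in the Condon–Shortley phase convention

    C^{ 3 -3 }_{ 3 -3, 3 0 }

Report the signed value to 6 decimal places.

j₁+j₂−J=3  J+j₁−j₂=3  J−j₁+j₂=3  j₁+j₂+J+1=10
(j₁±m₁, j₂±m₂, J±M) = (0,6,3,3,0,6)
P² = 7776
sum k=3..3:
  [3] −1/216 = -1/216
S = -1/216
C² = P²·S² = 1/6 ; C = -0.408248

-0.408248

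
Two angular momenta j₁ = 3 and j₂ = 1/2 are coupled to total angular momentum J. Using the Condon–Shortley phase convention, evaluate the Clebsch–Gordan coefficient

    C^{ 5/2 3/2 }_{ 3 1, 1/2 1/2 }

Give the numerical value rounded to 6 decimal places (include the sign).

-0.534522  (= −√(2/7))

j₁+j₂−J=1  J+j₁−j₂=5  J−j₁+j₂=0  j₁+j₂+J+1=7
(j₁±m₁, j₂±m₂, J±M) = (4,2,1,0,4,1)
P² = 1152/7
sum k=1..1:
  [1] −1/24 = -1/24
S = -1/24
C² = P²·S² = 2/7 ; C = -0.534522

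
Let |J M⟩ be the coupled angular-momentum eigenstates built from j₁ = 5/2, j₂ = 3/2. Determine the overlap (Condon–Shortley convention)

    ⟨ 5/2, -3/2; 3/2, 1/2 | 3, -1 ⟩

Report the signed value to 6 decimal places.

-0.639010  (= −√(49/120))

j₁+j₂−J=1  J+j₁−j₂=4  J−j₁+j₂=2  j₁+j₂+J+1=8
(j₁±m₁, j₂±m₂, J±M) = (1,4,2,1,2,4)
P² = 96/5
sum k=0..1:
  [0] +1/48 = 1/48
  [1] −1/6 = -1/6
S = -7/48
C² = P²·S² = 49/120 ; C = -0.639010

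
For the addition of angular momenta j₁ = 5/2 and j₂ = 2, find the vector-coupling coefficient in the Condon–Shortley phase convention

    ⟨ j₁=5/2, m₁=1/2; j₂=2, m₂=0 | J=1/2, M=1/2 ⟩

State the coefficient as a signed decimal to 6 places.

+0.447214

j₁+j₂−J=4  J+j₁−j₂=1  J−j₁+j₂=0  j₁+j₂+J+1=6
(j₁±m₁, j₂±m₂, J±M) = (3,2,2,2,1,0)
P² = 16/5
sum k=2..2:
  [2] +1/4 = 1/4
S = 1/4
C² = P²·S² = 1/5 ; C = +0.447214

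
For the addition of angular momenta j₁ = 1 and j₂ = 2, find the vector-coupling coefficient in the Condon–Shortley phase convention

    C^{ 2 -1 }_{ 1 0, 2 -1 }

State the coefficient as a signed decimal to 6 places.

j₁+j₂−J=1  J+j₁−j₂=1  J−j₁+j₂=3  j₁+j₂+J+1=6
(j₁±m₁, j₂±m₂, J±M) = (1,1,1,3,1,3)
P² = 3/2
sum k=0..1:
  [0] +1/2 = 1/2
  [1] −1/6 = -1/6
S = 1/3
C² = P²·S² = 1/6 ; C = +0.408248

+0.408248  (= +√(1/6))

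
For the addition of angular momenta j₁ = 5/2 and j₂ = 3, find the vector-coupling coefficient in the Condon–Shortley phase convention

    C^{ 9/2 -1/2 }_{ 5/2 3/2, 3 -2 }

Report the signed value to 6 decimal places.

+0.510355

√[10·1!4!5!/11! · 4!1!1!5!4!5!] = √(460800/77)
  +(−1)^0/∏(0,1,1,1,3,4)! = 1/144  (running 1/144)
  +(−1)^1/∏(1,0,0,0,4,5)! = -1/2880  (running 19/2880)
⟨..|..⟩ = √(460800/77)·(19/2880) = +0.510355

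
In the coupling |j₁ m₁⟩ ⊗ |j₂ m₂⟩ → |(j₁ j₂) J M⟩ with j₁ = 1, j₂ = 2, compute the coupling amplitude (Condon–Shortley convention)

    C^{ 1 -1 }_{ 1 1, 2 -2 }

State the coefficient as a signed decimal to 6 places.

+0.774597  (= +√(3/5))

√[3·2!0!2!/5! · 2!0!0!4!0!2!] = √(48/5)
  +(−1)^0/∏(0,2,0,0,0,2)! = 1/4  (running 1/4)
⟨..|..⟩ = √(48/5)·(1/4) = +0.774597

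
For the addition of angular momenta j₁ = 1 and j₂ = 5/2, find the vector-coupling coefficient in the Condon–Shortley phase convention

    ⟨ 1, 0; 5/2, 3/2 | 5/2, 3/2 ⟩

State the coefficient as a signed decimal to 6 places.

triangle: 1!×1!×4!/7! = 24/5040
(j±m)!: 1!×1!×4!×1!×4!×1! = 576
prefactor² = (2J+1)×Δ×N² = 576/35
  k=0: +1/(0!×1!×1!×4!×0!×0!) = 1/24
  k=1: −1/(1!×0!×0!×3!×1!×1!) = -1/6
Σ = -1/8  ⇒  CG² = 576/35×(-1/8)² = 9/35
CG = −√(9/35) = -0.507093

−√(9/35) ≈ -0.507093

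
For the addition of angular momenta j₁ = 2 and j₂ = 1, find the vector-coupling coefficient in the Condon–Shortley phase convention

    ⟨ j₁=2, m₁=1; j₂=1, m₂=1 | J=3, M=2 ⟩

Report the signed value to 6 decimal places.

√[7·0!4!2!/7! · 3!1!2!0!5!1!] = √(96)
  +(−1)^0/∏(0,0,1,2,3,0)! = 1/12  (running 1/12)
⟨..|..⟩ = √(96)·(1/12) = +0.816497

+√(2/3) ≈ +0.816497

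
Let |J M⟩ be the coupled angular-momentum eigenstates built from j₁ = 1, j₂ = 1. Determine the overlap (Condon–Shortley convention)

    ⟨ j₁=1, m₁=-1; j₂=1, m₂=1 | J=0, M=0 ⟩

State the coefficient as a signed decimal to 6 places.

j₁+j₂−J=2  J+j₁−j₂=0  J−j₁+j₂=0  j₁+j₂+J+1=3
(j₁±m₁, j₂±m₂, J±M) = (0,2,2,0,0,0)
P² = 4/3
sum k=2..2:
  [2] +1/2 = 1/2
S = 1/2
C² = P²·S² = 1/3 ; C = +0.577350

+0.577350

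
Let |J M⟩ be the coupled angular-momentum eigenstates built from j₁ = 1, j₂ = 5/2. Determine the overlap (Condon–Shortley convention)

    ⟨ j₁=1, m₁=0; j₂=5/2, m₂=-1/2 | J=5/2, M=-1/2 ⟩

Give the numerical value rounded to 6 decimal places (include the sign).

triangle: 1!·1!·4!/7! = 24/5040
(j±m)!: 1!·1!·2!·3!·2!·3! = 144
prefactor² = (2J+1)·Δ·N² = 144/35
  k=0: +1/(0!·1!·1!·2!·0!·2!) = 1/4
  k=1: −1/(1!·0!·0!·1!·1!·3!) = -1/6
Σ = 1/12  ⇒  CG² = 144/35·1/12² = 1/35
CG = +√(1/35) = +0.169031

+√(1/35) ≈ +0.169031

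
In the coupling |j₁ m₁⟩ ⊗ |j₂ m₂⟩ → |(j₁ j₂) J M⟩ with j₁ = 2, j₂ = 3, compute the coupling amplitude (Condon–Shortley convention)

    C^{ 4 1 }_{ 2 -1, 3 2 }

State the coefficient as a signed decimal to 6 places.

-0.591608

j₁+j₂−J=1  J+j₁−j₂=3  J−j₁+j₂=5  j₁+j₂+J+1=10
(j₁±m₁, j₂±m₂, J±M) = (1,3,5,1,5,3)
P² = 6480/7
sum k=0..1:
  [0] +1/720 = 1/720
  [1] −1/48 = -1/48
S = -7/360
C² = P²·S² = 7/20 ; C = -0.591608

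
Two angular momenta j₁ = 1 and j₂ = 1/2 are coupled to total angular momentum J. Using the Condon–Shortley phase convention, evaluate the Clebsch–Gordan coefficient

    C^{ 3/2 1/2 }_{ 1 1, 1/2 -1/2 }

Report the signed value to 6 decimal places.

triangle: 0!*2!*1!/4! = 2/24
(j±m)!: 2!*0!*0!*1!*2!*1! = 4
prefactor² = (2J+1)*Δ*N² = 4/3
  k=0: +1/(0!*0!*0!*0!*2!*1!) = 1/2
Σ = 1/2  ⇒  CG² = 4/3*1/2² = 1/3
CG = +√(1/3) = +0.577350

+0.577350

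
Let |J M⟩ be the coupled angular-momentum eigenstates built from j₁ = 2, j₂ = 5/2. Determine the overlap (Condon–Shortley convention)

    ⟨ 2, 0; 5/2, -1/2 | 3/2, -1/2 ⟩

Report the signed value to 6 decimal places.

triangle: 3!*1!*2!/7! = 12/5040
(j±m)!: 2!*2!*2!*3!*1!*2! = 96
prefactor² = (2J+1)*Δ*N² = 32/35
  k=1: −1/(1!*2!*1!*1!*0!*1!) = -1/2
  k=2: +1/(2!*1!*0!*0!*1!*2!) = 1/4
Σ = -1/4  ⇒  CG² = 32/35*(-1/4)² = 2/35
CG = −√(2/35) = -0.239046

−√(2/35) = -0.239046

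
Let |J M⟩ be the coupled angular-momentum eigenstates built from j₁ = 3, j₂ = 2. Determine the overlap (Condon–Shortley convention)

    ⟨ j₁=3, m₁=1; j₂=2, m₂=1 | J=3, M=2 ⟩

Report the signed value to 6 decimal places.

triangle: 2!*4!*2!/9! = 96/362880
(j±m)!: 4!*2!*3!*1!*5!*1! = 34560
prefactor² = (2J+1)*Δ*N² = 64
  k=1: −1/(1!*1!*1!*2!*3!*0!) = -1/12
  k=2: +1/(2!*0!*0!*1!*4!*1!) = 1/48
Σ = -1/16  ⇒  CG² = 64*(-1/16)² = 1/4
CG = −√(1/4) = -0.500000

−√(1/4) ≈ -0.500000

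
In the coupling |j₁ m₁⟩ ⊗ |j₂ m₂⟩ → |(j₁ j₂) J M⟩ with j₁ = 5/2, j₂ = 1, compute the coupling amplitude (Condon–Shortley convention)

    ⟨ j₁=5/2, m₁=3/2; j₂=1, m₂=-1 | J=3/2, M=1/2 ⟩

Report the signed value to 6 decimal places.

triangle: 2!*3!*0!/6! = 12/720
(j±m)!: 4!*1!*0!*2!*2!*1! = 96
prefactor² = (2J+1)*Δ*N² = 32/5
  k=0: +1/(0!*2!*1!*0!*2!*0!) = 1/4
Σ = 1/4  ⇒  CG² = 32/5*1/4² = 2/5
CG = +√(2/5) = +0.632456

+√(2/5) = +0.632456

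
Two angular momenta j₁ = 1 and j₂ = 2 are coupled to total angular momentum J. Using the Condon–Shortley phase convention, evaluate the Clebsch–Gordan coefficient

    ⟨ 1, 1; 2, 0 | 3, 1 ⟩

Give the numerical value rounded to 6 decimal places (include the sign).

+√(2/5) = +0.632456

√[7·0!2!4!/7! · 2!0!2!2!4!2!] = √(128/5)
  +(−1)^0/∏(0,0,0,2,2,2)! = 1/8  (running 1/8)
⟨..|..⟩ = √(128/5)·(1/8) = +0.632456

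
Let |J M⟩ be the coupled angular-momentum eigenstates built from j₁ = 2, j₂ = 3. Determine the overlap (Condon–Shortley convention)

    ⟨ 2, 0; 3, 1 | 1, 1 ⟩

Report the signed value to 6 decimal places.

√[3·4!0!2!/7! · 2!2!4!2!2!0!] = √(384/35)
  +(−1)^2/∏(2,2,0,2,0,0)! = 1/8  (running 1/8)
⟨..|..⟩ = √(384/35)·(1/8) = +0.414039

+√(6/35) ≈ +0.414039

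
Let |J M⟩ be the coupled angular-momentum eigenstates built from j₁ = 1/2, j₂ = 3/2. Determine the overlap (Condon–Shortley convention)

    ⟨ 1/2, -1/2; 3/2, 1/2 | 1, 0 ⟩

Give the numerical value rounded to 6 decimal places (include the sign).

triangle: 1!·0!·2!/4! = 2/24
(j±m)!: 0!·1!·2!·1!·1!·1! = 2
prefactor² = (2J+1)·Δ·N² = 1/2
  k=1: −1/(1!·0!·0!·1!·0!·1!) = -1
Σ = -1  ⇒  CG² = 1/2·(-1)² = 1/2
CG = −√(1/2) = -0.707107

-0.707107  (= −√(1/2))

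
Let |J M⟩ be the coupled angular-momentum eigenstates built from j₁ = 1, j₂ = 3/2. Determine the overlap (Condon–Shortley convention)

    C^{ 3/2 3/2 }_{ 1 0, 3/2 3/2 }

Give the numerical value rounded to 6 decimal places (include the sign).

√[4·1!1!2!/5! · 1!1!3!0!3!0!] = √(12/5)
  +(−1)^1/∏(1,0,0,2,1,0)! = -1/2  (running -1/2)
⟨..|..⟩ = √(12/5)·(-1/2) = -0.774597

−√(3/5) = -0.774597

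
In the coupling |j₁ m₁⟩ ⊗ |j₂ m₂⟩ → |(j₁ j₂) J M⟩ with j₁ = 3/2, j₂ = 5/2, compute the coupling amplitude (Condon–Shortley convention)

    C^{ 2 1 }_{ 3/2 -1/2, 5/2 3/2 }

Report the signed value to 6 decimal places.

+√(1/42) ≈ +0.154303

triangle: 2!×1!×3!/7! = 12/5040
(j±m)!: 1!×2!×4!×1!×3!×1! = 288
prefactor² = (2J+1)×Δ×N² = 24/7
  k=1: −1/(1!×1!×1!×3!×0!×0!) = -1/6
  k=2: +1/(2!×0!×0!×2!×1!×1!) = 1/4
Σ = 1/12  ⇒  CG² = 24/7×1/12² = 1/42
CG = +√(1/42) = +0.154303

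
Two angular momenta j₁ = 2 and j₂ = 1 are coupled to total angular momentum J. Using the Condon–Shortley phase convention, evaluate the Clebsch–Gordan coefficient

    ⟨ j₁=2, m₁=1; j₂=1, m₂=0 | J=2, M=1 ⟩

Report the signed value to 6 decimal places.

+0.408248  (= +√(1/6))

√[5·1!3!1!/6! · 3!1!1!1!3!1!] = √(3/2)
  +(−1)^0/∏(0,1,1,1,2,0)! = 1/2  (running 1/2)
  +(−1)^1/∏(1,0,0,0,3,1)! = -1/6  (running 1/3)
⟨..|..⟩ = √(3/2)·(1/3) = +0.408248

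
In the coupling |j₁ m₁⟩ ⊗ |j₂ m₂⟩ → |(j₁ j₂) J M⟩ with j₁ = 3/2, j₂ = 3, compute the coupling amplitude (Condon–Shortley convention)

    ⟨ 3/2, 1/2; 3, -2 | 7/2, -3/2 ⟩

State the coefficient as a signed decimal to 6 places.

√[8·1!2!5!/9! · 2!1!1!5!2!5!] = √(6400/21)
  +(−1)^0/∏(0,1,1,1,1,4)! = 1/24  (running 1/24)
  +(−1)^1/∏(1,0,0,0,2,5)! = -1/240  (running 3/80)
⟨..|..⟩ = √(6400/21)·(3/80) = +0.654654

+√(3/7) = +0.654654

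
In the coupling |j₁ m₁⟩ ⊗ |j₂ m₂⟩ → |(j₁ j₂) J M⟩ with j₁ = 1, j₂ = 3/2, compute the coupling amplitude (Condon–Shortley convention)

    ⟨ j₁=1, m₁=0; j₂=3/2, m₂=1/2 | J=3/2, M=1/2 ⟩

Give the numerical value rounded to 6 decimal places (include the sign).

−√(1/15) = -0.258199

√[4·1!1!2!/5! · 1!1!2!1!2!1!] = √(4/15)
  +(−1)^0/∏(0,1,1,2,0,0)! = 1/2  (running 1/2)
  +(−1)^1/∏(1,0,0,1,1,1)! = -1  (running -1/2)
⟨..|..⟩ = √(4/15)·(-1/2) = -0.258199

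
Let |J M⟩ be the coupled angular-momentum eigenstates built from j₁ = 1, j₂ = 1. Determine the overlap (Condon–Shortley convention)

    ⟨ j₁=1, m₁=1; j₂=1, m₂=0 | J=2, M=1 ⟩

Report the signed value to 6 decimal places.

√[5·0!2!2!/5! · 2!0!1!1!3!1!] = √(2)
  +(−1)^0/∏(0,0,0,1,2,1)! = 1/2  (running 1/2)
⟨..|..⟩ = √(2)·(1/2) = +0.707107

+√(1/2) = +0.707107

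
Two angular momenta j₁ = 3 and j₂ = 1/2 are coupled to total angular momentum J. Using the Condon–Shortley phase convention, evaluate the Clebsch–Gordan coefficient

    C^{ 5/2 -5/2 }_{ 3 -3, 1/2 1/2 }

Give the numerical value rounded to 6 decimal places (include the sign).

√[6·1!5!0!/7! · 0!6!1!0!0!5!] = √(86400/7)
  +(−1)^1/∏(1,0,5,0,0,0)! = -1/120  (running -1/120)
⟨..|..⟩ = √(86400/7)·(-1/120) = -0.925820

-0.925820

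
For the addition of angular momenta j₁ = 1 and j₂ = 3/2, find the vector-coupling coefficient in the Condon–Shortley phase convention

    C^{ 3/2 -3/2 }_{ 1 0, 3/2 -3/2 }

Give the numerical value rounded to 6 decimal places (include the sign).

j₁+j₂−J=1  J+j₁−j₂=1  J−j₁+j₂=2  j₁+j₂+J+1=5
(j₁±m₁, j₂±m₂, J±M) = (1,1,0,3,0,3)
P² = 12/5
sum k=0..0:
  [0] +1/2 = 1/2
S = 1/2
C² = P²·S² = 3/5 ; C = +0.774597

+√(3/5) ≈ +0.774597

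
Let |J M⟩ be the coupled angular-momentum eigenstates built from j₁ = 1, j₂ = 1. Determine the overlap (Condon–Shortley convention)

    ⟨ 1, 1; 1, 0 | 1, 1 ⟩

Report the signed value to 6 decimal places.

+√(1/2) ≈ +0.707107

√[3·1!1!1!/4! · 2!0!1!1!2!0!] = √(1/2)
  +(−1)^0/∏(0,1,0,1,1,0)! = 1  (running 1)
⟨..|..⟩ = √(1/2)·(1) = +0.707107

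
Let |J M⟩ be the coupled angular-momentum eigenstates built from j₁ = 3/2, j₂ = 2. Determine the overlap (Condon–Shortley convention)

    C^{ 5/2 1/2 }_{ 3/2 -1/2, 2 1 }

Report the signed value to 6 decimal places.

√[6·1!2!3!/7! · 1!2!3!1!3!2!] = √(72/35)
  +(−1)^0/∏(0,1,2,3,0,0)! = 1/12  (running 1/12)
  +(−1)^1/∏(1,0,1,2,1,1)! = -1/2  (running -5/12)
⟨..|..⟩ = √(72/35)·(-5/12) = -0.597614

−√(5/14) ≈ -0.597614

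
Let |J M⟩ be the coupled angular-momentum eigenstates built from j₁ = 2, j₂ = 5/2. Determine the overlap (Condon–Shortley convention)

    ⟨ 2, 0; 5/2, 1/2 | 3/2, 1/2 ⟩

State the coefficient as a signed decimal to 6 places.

+0.239046

j₁+j₂−J=3  J+j₁−j₂=1  J−j₁+j₂=2  j₁+j₂+J+1=7
(j₁±m₁, j₂±m₂, J±M) = (2,2,3,2,2,1)
P² = 32/35
sum k=1..2:
  [1] −1/4 = -1/4
  [2] +1/2 = 1/2
S = 1/4
C² = P²·S² = 2/35 ; C = +0.239046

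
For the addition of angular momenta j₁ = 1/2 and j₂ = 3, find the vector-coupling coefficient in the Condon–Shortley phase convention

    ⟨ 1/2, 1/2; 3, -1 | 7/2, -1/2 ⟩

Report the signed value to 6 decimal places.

j₁+j₂−J=0  J+j₁−j₂=1  J−j₁+j₂=6  j₁+j₂+J+1=8
(j₁±m₁, j₂±m₂, J±M) = (1,0,2,4,3,4)
P² = 6912/7
sum k=0..0:
  [0] +1/48 = 1/48
S = 1/48
C² = P²·S² = 3/7 ; C = +0.654654

+√(3/7) = +0.654654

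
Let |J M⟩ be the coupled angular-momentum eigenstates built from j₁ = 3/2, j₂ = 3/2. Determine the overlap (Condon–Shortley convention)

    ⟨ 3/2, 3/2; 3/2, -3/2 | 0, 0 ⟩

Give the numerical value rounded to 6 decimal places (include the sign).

+√(1/4) = +0.500000

triangle: 3!·0!·0!/4! = 6/24
(j±m)!: 3!·0!·0!·3!·0!·0! = 36
prefactor² = (2J+1)·Δ·N² = 9
  k=0: +1/(0!·3!·0!·0!·0!·0!) = 1/6
Σ = 1/6  ⇒  CG² = 9·1/6² = 1/4
CG = +√(1/4) = +0.500000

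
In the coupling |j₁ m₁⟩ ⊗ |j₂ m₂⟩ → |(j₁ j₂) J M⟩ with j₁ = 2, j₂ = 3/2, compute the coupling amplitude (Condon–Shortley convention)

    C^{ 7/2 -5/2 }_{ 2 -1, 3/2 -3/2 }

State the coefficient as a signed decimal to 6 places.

+√(4/7) = +0.755929

triangle: 0!×4!×3!/8! = 144/40320
(j±m)!: 1!×3!×0!×3!×1!×6! = 25920
prefactor² = (2J+1)×Δ×N² = 5184/7
  k=0: +1/(0!×0!×3!×0!×1!×3!) = 1/36
Σ = 1/36  ⇒  CG² = 5184/7×1/36² = 4/7
CG = +√(4/7) = +0.755929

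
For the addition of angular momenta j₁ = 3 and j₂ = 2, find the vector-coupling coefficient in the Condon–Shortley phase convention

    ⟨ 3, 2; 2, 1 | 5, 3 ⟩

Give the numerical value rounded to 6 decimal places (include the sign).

√[11·0!6!4!/11! · 5!1!3!1!8!2!] = √(276480)
  +(−1)^0/∏(0,0,1,3,5,1)! = 1/720  (running 1/720)
⟨..|..⟩ = √(276480)·(1/720) = +0.730297

+0.730297  (= +√(8/15))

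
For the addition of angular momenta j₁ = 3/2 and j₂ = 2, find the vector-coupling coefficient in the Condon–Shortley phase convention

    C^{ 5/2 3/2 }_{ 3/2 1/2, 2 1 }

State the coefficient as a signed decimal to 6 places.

j₁+j₂−J=1  J+j₁−j₂=2  J−j₁+j₂=3  j₁+j₂+J+1=7
(j₁±m₁, j₂±m₂, J±M) = (2,1,3,1,4,1)
P² = 144/35
sum k=0..1:
  [0] +1/6 = 1/6
  [1] −1/4 = -1/4
S = -1/12
C² = P²·S² = 1/35 ; C = -0.169031

-0.169031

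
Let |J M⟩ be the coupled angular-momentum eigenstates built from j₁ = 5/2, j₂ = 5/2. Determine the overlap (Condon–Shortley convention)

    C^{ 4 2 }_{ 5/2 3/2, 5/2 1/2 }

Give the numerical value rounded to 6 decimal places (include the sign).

triangle: 1!*4!*4!/10! = 576/3628800
(j±m)!: 4!*1!*3!*2!*6!*2! = 414720
prefactor² = (2J+1)*Δ*N² = 20736/35
  k=0: +1/(0!*1!*1!*3!*3!*1!) = 1/36
  k=1: −1/(1!*0!*0!*2!*4!*2!) = -1/96
Σ = 5/288  ⇒  CG² = 20736/35*5/288² = 5/28
CG = +√(5/28) = +0.422577

+√(5/28) = +0.422577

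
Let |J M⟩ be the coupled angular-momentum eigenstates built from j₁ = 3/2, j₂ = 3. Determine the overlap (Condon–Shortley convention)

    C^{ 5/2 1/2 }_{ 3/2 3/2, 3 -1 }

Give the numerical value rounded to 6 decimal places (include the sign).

+√(27/70) = +0.621059

triangle: 2!·1!·4!/8! = 48/40320
(j±m)!: 3!·0!·2!·4!·3!·2! = 3456
prefactor² = (2J+1)·Δ·N² = 864/35
  k=0: +1/(0!·2!·0!·2!·1!·2!) = 1/8
Σ = 1/8  ⇒  CG² = 864/35·1/8² = 27/70
CG = +√(27/70) = +0.621059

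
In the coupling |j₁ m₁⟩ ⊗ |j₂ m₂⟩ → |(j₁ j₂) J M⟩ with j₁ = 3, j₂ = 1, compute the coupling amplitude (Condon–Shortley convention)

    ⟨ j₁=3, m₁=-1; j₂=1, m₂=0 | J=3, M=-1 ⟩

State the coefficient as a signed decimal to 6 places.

triangle: 1!·5!·1!/8! = 120/40320
(j±m)!: 2!·4!·1!·1!·2!·4! = 2304
prefactor² = (2J+1)·Δ·N² = 48
  k=0: +1/(0!·1!·4!·1!·1!·0!) = 1/24
  k=1: −1/(1!·0!·3!·0!·2!·1!) = -1/12
Σ = -1/24  ⇒  CG² = 48·(-1/24)² = 1/12
CG = −√(1/12) = -0.288675

−√(1/12) = -0.288675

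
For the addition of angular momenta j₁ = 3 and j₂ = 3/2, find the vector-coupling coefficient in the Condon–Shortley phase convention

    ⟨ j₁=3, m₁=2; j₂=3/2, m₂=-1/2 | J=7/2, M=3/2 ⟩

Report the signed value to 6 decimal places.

+0.654654

√[8·1!5!2!/9! · 5!1!1!2!5!2!] = √(6400/21)
  +(−1)^0/∏(0,1,1,1,4,1)! = 1/24  (running 1/24)
  +(−1)^1/∏(1,0,0,0,5,2)! = -1/240  (running 3/80)
⟨..|..⟩ = √(6400/21)·(3/80) = +0.654654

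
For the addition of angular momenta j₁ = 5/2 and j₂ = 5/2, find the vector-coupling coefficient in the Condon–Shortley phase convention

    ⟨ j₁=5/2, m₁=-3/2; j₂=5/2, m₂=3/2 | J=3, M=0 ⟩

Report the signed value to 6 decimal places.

√[7·2!3!3!/9! · 1!4!4!1!3!3!] = √(144/5)
  +(−1)^1/∏(1,1,3,3,0,0)! = -1/36  (running -1/36)
  +(−1)^2/∏(2,0,2,2,1,1)! = 1/8  (running 7/72)
⟨..|..⟩ = √(144/5)·(7/72) = +0.521749

+0.521749  (= +√(49/180))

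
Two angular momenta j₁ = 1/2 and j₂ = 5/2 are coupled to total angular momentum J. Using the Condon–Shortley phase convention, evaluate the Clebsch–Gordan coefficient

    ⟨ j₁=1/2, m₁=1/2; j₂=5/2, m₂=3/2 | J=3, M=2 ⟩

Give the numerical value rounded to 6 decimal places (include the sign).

triangle: 0!*1!*5!/7! = 120/5040
(j±m)!: 1!*0!*4!*1!*5!*1! = 2880
prefactor² = (2J+1)*Δ*N² = 480
  k=0: +1/(0!*0!*0!*4!*1!*1!) = 1/24
Σ = 1/24  ⇒  CG² = 480*1/24² = 5/6
CG = +√(5/6) = +0.912871

+0.912871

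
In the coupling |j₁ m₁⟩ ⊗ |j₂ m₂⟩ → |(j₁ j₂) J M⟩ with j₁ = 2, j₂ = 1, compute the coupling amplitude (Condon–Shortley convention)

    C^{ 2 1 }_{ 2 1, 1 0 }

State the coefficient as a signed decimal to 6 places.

triangle: 1!×3!×1!/6! = 6/720
(j±m)!: 3!×1!×1!×1!×3!×1! = 36
prefactor² = (2J+1)×Δ×N² = 3/2
  k=0: +1/(0!×1!×1!×1!×2!×0!) = 1/2
  k=1: −1/(1!×0!×0!×0!×3!×1!) = -1/6
Σ = 1/3  ⇒  CG² = 3/2×1/3² = 1/6
CG = +√(1/6) = +0.408248

+√(1/6) ≈ +0.408248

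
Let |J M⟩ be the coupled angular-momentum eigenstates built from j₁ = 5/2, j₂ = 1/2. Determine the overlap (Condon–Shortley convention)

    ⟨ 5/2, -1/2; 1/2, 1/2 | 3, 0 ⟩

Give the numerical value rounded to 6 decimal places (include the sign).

triangle: 0!·5!·1!/7! = 120/5040
(j±m)!: 2!·3!·1!·0!·3!·3! = 432
prefactor² = (2J+1)·Δ·N² = 72
  k=0: +1/(0!·0!·3!·1!·2!·0!) = 1/12
Σ = 1/12  ⇒  CG² = 72·1/12² = 1/2
CG = +√(1/2) = +0.707107

+√(1/2) ≈ +0.707107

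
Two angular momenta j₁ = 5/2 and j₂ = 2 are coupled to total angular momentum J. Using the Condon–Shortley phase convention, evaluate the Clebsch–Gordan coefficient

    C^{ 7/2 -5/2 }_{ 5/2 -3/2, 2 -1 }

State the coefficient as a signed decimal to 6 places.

−√(1/63) ≈ -0.125988

triangle: 1!×4!×3!/9! = 144/362880
(j±m)!: 1!×4!×1!×3!×1!×6! = 103680
prefactor² = (2J+1)×Δ×N² = 2304/7
  k=0: +1/(0!×1!×4!×1!×0!×2!) = 1/48
  k=1: −1/(1!×0!×3!×0!×1!×3!) = -1/36
Σ = -1/144  ⇒  CG² = 2304/7×(-1/144)² = 1/63
CG = −√(1/63) = -0.125988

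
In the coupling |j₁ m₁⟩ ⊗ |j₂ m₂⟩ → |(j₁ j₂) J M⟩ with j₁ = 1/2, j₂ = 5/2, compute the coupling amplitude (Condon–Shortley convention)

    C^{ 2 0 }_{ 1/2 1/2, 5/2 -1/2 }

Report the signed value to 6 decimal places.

√[5·1!0!4!/6! · 1!0!2!3!2!2!] = √(8)
  +(−1)^0/∏(0,1,0,2,0,2)! = 1/4  (running 1/4)
⟨..|..⟩ = √(8)·(1/4) = +0.707107

+√(1/2) = +0.707107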